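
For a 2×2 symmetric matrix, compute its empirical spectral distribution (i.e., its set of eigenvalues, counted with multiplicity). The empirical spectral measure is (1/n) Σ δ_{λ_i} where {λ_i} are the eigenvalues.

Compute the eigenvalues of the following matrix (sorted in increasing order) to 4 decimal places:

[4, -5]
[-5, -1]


Since M is real symmetric, both eigenvalues are real; they are the roots of det(λI − M) = λ² − (tr M) λ + det M.
tr M = 4 + (-1) = 3.
det M = 4·(-1) − (-5)² = -4 − 25 = -29.
Characteristic polynomial: λ² − 3λ − 29 = 0.
Discriminant Δ = (tr M)² − 4·det M = 9 − (-116) = 125; √Δ = 11.180340.
λ = (tr M ± √Δ)/2 = (3 ± 11.180340)/2, giving (tr M − √Δ)/2 = -4.0902 and (tr M + √Δ)/2 = 7.0902.

Eigenvalues sorted in increasing order: [-4.0902, 7.0902].


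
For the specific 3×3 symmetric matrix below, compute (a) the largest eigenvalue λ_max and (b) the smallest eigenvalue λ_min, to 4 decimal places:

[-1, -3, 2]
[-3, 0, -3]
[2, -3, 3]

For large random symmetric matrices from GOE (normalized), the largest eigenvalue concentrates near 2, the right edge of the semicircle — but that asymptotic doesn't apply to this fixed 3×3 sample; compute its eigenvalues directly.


Since M is real symmetric, all three eigenvalues are real; they are the roots of det(λI − M) = λ³ − (tr M) λ² + s λ − det M, where s is the sum of the principal 2×2 minors.
tr M = -1 + 0 + 3 = 2.
s = ((-1)·0 − (-3)²) + ((-1)·3 − 2²) + (0·3 − (-3)²) = -9 + (-7) + (-9) = -25.
det M (expand along row 1) = (-1)·(-9) − (-3)·(-3) + 2·9 = 18.
Characteristic polynomial: λ³ − 2λ² − 25λ − 18 = 0.
Substitute λ = y + (tr M)/3 = y + 0.666667 to remove the quadratic term: y³ + p·y + q = 0 with p = s − (tr M)²/3 = -26.333333 and q = −2(tr M)³/27 + (tr M)·s/3 − det M = -35.259259.
Three real roots ⇒ use the trigonometric (Viète) form: r = 2√(−p/3) = 5.925463, φ = arccos(3q/(p·r)) = arccos(0.677901) = 0.825893 rad.
y_k = r·cos(φ/3 − 2πk/3) for k = 0, 1, 2 gives y = 5.702336, -1.456228, -4.246108.
λ_k = y_k + 0.666667 gives λ = 6.3690, -0.7896, -3.5794 (check: the sum is 2.0000 = tr M).

Hence λ_max = 6.3690 and λ_min = -3.5794.


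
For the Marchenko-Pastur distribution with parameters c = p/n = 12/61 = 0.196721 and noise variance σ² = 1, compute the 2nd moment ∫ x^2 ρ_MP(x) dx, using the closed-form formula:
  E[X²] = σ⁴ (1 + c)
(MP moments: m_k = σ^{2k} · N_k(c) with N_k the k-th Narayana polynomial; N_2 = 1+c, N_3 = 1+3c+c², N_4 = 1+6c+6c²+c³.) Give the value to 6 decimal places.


E[X²] = σ⁴ (1 + c) (second MP moment). With σ² = 1 (so σ⁴ = 1) and c = 12/61 = 0.196721: E[X²] = 1 · (1 + 0.196721) = 1 · 1.196721.

So E[X^2] = 1.196721.


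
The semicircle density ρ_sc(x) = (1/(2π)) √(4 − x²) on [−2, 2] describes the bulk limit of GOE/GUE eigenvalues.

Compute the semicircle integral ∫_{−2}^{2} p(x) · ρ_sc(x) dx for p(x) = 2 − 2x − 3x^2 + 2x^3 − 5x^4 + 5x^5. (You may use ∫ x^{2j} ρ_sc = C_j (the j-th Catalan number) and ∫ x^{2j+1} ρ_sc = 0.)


Write p(x) = Σ a_i x^i, split into monomials and integrate each against ρ_sc separately.
Using ∫ x^{2j} ρ_sc = C_j = (1/(j+1)) C(2j, j) (Catalan numbers) and ∫ x^{2j+1} ρ_sc = 0 (odd monomials vanish by symmetry):
  i = 0 (even): a_0 · C_{0} = 2 · 1 = 2
  i = 1 (odd): ∫ x^1 ρ_sc = 0 (vanishes)
  i = 2 (even): a_2 · C_{1} = -3 · 1 = -3
  i = 3 (odd): ∫ x^3 ρ_sc = 0 (vanishes)
  i = 4 (even): a_4 · C_{2} = -5 · 2 = -10
  i = 5 (odd): ∫ x^5 ρ_sc = 0 (vanishes)

Summing the contributions: ∫_{−2}^{2} p(x) ρ_sc(x) dx = 2 + (-3) + (-10) = -11.


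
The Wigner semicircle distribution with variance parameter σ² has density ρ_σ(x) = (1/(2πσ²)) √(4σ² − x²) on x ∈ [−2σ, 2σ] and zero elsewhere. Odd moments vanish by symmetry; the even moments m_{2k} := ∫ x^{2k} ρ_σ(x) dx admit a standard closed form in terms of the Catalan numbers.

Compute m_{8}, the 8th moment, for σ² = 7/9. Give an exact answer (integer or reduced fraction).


By the scaled semicircle moment identity, m_{2k} = σ^{2k} · C_k with k = 4.
C_4 = (1/(k+1)) · C(2k, k) = (1/5) · C(8, 4) = (1/5) · 70 = 14.
σ^{2k} = (σ²)^k = (7/9)^4 = 2401/6561.

Therefore m_{8} = σ^{8} · C_4 = (2401/6561) · 14 = 33614/6561.


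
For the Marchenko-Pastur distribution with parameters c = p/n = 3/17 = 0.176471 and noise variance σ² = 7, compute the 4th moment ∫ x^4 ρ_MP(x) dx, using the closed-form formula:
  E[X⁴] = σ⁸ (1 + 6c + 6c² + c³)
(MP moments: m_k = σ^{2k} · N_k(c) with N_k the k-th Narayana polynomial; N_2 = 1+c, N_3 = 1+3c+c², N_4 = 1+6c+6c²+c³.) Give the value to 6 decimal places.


E[X⁴] = σ⁸ (1 + 6c + 6c² + c³) (fourth MP moment). With σ² = 7 (so σ⁸ = 2401) and c = 3/17 = 0.176471: E[X⁴] = 2401 · (1 + 6·0.176471 + 6·(0.176471)² + (0.176471)³) = 2401 · 2.251170.

So E[X^4] = 5405.060045.


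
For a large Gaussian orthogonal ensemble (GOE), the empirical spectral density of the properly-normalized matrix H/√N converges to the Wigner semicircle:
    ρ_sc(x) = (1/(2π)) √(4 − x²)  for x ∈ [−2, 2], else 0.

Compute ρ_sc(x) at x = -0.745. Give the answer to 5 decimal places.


ρ_sc(x) = (1/(2π)) √(4 − x²). With x = -0.745:
  4 − x² = 4 − (-0.745)² = 4 − 0.555025 = 3.444975.
  √(4 − x²) = 1.856064.
  1/(2π) = 0.159155.
  ρ_sc(-0.745) = 0.159155 · 1.856064 = 0.295402.

Rounded to 5 decimal places: ρ_sc(-0.745) ≈ 0.29540.


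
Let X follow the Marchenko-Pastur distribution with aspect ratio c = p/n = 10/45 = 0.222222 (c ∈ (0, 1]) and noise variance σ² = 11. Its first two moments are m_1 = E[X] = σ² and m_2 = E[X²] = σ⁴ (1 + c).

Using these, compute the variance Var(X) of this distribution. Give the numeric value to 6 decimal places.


m_1 = E[X] = σ² = 11, so m_1² = 121.
m_2 = E[X²] = σ⁴ (1 + c) = 121 · (1 + 0.222222) = 121 · 1.222222 = 147.888889.
(Note m_2 − m_1² simplifies to c · σ⁴ = 0.222222 · 121.)

Var(X) = m_2 − m_1² = 147.888889 − 121 = 26.888889.


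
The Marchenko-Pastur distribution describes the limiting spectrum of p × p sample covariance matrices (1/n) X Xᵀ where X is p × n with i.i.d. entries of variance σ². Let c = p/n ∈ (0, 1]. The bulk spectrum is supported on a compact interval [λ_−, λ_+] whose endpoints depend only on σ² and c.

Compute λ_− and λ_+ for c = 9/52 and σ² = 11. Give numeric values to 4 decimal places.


c = 9/52 = 0.173077; √c = 0.416025.
λ_− = σ² (1 − √c)² = 11 · (1 − 0.416025)² = 11 · (0.583975)² = 3.751293.
λ_+ = σ² (1 + √c)² = 11 · (1 + 0.416025)² = 11 · (1.416025)² = 22.056399.

Rounded to 4 decimal places: λ_− ≈ 3.7513, λ_+ ≈ 22.0564.


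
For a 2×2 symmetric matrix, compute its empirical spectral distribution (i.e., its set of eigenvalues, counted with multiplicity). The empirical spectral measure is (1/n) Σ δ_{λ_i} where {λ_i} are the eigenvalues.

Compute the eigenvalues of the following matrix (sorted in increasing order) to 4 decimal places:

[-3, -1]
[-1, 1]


Since M is real symmetric, both eigenvalues are real; they are the roots of det(λI − M) = λ² − (tr M) λ + det M.
tr M = -3 + 1 = -2.
det M = (-3)·1 − (-1)² = -3 − 1 = -4.
Characteristic polynomial: λ² + 2λ − 4 = 0.
Discriminant Δ = (tr M)² − 4·det M = 4 − (-16) = 20; √Δ = 4.472136.
λ = (tr M ± √Δ)/2 = (-2 ± 4.472136)/2, giving (tr M − √Δ)/2 = -3.2361 and (tr M + √Δ)/2 = 1.2361.

Eigenvalues sorted in increasing order: [-3.2361, 1.2361].


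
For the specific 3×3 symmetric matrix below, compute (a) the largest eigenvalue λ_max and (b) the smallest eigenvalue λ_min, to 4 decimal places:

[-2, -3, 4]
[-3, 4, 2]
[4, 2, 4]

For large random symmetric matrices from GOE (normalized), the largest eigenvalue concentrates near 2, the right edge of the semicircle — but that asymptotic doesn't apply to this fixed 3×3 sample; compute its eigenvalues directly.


Since M is real symmetric, all three eigenvalues are real; they are the roots of det(λI − M) = λ³ − (tr M) λ² + s λ − det M, where s is the sum of the principal 2×2 minors.
tr M = -2 + 4 + 4 = 6.
s = ((-2)·4 − (-3)²) + ((-2)·4 − 4²) + (4·4 − 2²) = -17 + (-24) + 12 = -29.
det M (expand along row 1) = (-2)·12 − (-3)·(-20) + 4·(-22) = -172.
Characteristic polynomial: λ³ − 6λ² − 29λ + 172 = 0.
Substitute λ = y + (tr M)/3 = y + 2.000000 to remove the quadratic term: y³ + p·y + q = 0 with p = s − (tr M)²/3 = -41.000000 and q = −2(tr M)³/27 + (tr M)·s/3 − det M = 98.000000.
Three real roots ⇒ use the trigonometric (Viète) form: r = 2√(−p/3) = 7.393691, φ = arccos(3q/(p·r)) = arccos(-0.969845) = 2.895389 rad.
y_k = r·cos(φ/3 − 2πk/3) for k = 0, 1, 2 gives y = 4.209304, 3.159502, -7.368806.
λ_k = y_k + 2.000000 gives λ = 6.2093, 5.1595, -5.3688 (check: the sum is 6.0000 = tr M).

Hence λ_max = 6.2093 and λ_min = -5.3688.


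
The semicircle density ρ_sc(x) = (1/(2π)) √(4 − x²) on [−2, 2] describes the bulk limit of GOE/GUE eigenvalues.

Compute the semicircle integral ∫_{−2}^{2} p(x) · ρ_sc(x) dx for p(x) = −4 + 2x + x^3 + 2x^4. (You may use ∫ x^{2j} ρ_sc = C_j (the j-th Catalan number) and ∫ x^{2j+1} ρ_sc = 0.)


Write p(x) = Σ a_i x^i, split into monomials and integrate each against ρ_sc separately.
Using ∫ x^{2j} ρ_sc = C_j = (1/(j+1)) C(2j, j) (Catalan numbers) and ∫ x^{2j+1} ρ_sc = 0 (odd monomials vanish by symmetry):
  i = 0 (even): a_0 · C_{0} = -4 · 1 = -4
  i = 1 (odd): ∫ x^1 ρ_sc = 0 (vanishes)
  i = 3 (odd): ∫ x^3 ρ_sc = 0 (vanishes)
  i = 4 (even): a_4 · C_{2} = 2 · 2 = 4

Summing the contributions: ∫_{−2}^{2} p(x) ρ_sc(x) dx = (-4) + 4 = 0.


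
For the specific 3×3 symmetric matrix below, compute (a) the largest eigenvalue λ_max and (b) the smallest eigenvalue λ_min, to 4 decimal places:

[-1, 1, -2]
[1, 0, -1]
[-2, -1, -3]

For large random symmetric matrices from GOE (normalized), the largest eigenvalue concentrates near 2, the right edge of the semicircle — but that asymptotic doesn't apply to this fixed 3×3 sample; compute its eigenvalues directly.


Since M is real symmetric, all three eigenvalues are real; they are the roots of det(λI − M) = λ³ − (tr M) λ² + s λ − det M, where s is the sum of the principal 2×2 minors.
tr M = -1 + 0 + (-3) = -4.
s = ((-1)·0 − 1²) + ((-1)·(-3) − (-2)²) + (0·(-3) − (-1)²) = -1 + (-1) + (-1) = -3.
det M (expand along row 1) = (-1)·(-1) − 1·(-5) + (-2)·(-1) = 8.
Characteristic polynomial: λ³ + 4λ² − 3λ − 8 = 0.
Substitute λ = y + (tr M)/3 = y − 1.333333 to remove the quadratic term: y³ + p·y + q = 0 with p = s − (tr M)²/3 = -8.333333 and q = −2(tr M)³/27 + (tr M)·s/3 − det M = 0.740741.
Three real roots ⇒ use the trigonometric (Viète) form: r = 2√(−p/3) = 3.333333, φ = arccos(3q/(p·r)) = arccos(-0.080000) = 1.650882 rad.
y_k = r·cos(φ/3 − 2πk/3) for k = 0, 1, 2 gives y = 2.841236, 0.088973, -2.930210.
λ_k = y_k − 1.333333 gives λ = 1.5079, -1.2444, -4.2635 (check: the sum is -4.0000 = tr M).

Hence λ_max = 1.5079 and λ_min = -4.2635.


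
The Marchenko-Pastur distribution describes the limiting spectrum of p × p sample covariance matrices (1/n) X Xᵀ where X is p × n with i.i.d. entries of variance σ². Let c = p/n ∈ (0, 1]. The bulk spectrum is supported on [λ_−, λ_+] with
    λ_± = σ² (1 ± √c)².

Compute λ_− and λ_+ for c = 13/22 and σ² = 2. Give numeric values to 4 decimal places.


c = 13/22 = 0.590909; √c = 0.768706.
λ_− = σ² (1 − √c)² = 2 · (1 − 0.768706)² = 2 · (0.231294)² = 0.106994.
λ_+ = σ² (1 + √c)² = 2 · (1 + 0.768706)² = 2 · (1.768706)² = 6.256643.

Rounded to 4 decimal places: λ_− ≈ 0.1070, λ_+ ≈ 6.2566.


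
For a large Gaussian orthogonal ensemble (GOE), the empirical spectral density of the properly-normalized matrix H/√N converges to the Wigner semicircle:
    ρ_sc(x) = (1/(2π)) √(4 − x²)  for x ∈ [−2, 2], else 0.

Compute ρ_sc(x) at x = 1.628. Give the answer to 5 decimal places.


ρ_sc(x) = (1/(2π)) √(4 − x²). With x = 1.628:
  4 − x² = 4 − (1.628)² = 4 − 2.650384 = 1.349616.
  √(4 − x²) = 1.161730.
  1/(2π) = 0.159155.
  ρ_sc(1.628) = 0.159155 · 1.161730 = 0.184895.

Rounded to 5 decimal places: ρ_sc(1.628) ≈ 0.18490.


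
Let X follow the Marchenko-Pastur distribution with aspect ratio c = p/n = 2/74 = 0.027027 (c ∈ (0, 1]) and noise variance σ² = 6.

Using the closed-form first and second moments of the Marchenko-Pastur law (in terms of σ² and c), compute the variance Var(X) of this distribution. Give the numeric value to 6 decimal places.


Recall the MP moments m_1 = E[X] = σ² and m_2 = E[X²] = σ⁴ (1 + c).
m_1 = E[X] = σ² = 6, so m_1² = 36.
m_2 = E[X²] = σ⁴ (1 + c) = 36 · (1 + 0.027027) = 36 · 1.027027 = 36.972973.
(Note m_2 − m_1² simplifies to c · σ⁴ = 0.027027 · 36.)

Var(X) = m_2 − m_1² = 36.972973 − 36 = 0.972973.


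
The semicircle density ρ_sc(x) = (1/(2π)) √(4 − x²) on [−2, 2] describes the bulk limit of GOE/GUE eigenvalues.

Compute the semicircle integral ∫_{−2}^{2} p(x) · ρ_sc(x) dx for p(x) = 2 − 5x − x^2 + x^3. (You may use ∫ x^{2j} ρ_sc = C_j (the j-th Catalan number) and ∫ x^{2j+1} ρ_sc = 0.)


Write p(x) = Σ a_i x^i, split into monomials and integrate each against ρ_sc separately.
Using ∫ x^{2j} ρ_sc = C_j = (1/(j+1)) C(2j, j) (Catalan numbers) and ∫ x^{2j+1} ρ_sc = 0 (odd monomials vanish by symmetry):
  i = 0 (even): a_0 · C_{0} = 2 · 1 = 2
  i = 1 (odd): ∫ x^1 ρ_sc = 0 (vanishes)
  i = 2 (even): a_2 · C_{1} = -1 · 1 = -1
  i = 3 (odd): ∫ x^3 ρ_sc = 0 (vanishes)

Summing the contributions: ∫_{−2}^{2} p(x) ρ_sc(x) dx = 2 + (-1) = 1.


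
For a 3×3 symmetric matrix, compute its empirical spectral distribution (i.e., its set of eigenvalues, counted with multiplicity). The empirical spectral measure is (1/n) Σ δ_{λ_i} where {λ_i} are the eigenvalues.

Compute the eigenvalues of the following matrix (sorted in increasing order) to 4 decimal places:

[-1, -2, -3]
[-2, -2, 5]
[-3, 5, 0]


Since M is real symmetric, all three eigenvalues are real; they are the roots of det(λI − M) = λ³ − (tr M) λ² + s λ − det M, where s is the sum of the principal 2×2 minors.
tr M = -1 + (-2) + 0 = -3.
s = ((-1)·(-2) − (-2)²) + ((-1)·0 − (-3)²) + ((-2)·0 − 5²) = -2 + (-9) + (-25) = -36.
det M (expand along row 1) = (-1)·(-25) − (-2)·15 + (-3)·(-16) = 103.
Characteristic polynomial: λ³ + 3λ² − 36λ − 103 = 0.
Substitute λ = y + (tr M)/3 = y − 1.000000 to remove the quadratic term: y³ + p·y + q = 0 with p = s − (tr M)²/3 = -39.000000 and q = −2(tr M)³/27 + (tr M)·s/3 − det M = -65.000000.
Three real roots ⇒ use the trigonometric (Viète) form: r = 2√(−p/3) = 7.211103, φ = arccos(3q/(p·r)) = arccos(0.693375) = 0.804634 rad.
y_k = r·cos(φ/3 − 2πk/3) for k = 0, 1, 2 gives y = 6.953280, -1.821672, -5.131609.
λ_k = y_k − 1.000000 gives λ = 5.9533, -2.8217, -6.1316 (check: the sum is -3.0000 = tr M).

Eigenvalues sorted in increasing order: [-6.1316, -2.8217, 5.9533].


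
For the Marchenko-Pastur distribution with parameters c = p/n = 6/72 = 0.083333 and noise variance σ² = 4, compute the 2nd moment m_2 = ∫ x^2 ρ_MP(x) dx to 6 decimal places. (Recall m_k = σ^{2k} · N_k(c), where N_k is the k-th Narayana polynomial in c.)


E[X²] = σ⁴ (1 + c) (second MP moment). With σ² = 4 (so σ⁴ = 16) and c = 6/72 = 0.083333: E[X²] = 16 · (1 + 0.083333) = 16 · 1.083333.

So E[X^2] = 17.333333.


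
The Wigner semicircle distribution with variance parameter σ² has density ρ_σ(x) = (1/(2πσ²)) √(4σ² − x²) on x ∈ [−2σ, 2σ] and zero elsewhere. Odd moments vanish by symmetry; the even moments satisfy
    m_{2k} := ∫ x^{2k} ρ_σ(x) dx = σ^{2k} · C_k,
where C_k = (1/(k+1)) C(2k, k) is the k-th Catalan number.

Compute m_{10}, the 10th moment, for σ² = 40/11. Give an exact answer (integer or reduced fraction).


By the scaled semicircle moment identity, m_{2k} = σ^{2k} · C_k with k = 5.
C_5 = (1/(k+1)) · C(2k, k) = (1/6) · C(10, 5) = (1/6) · 252 = 42.
σ^{2k} = (σ²)^k = (40/11)^5 = 102400000/161051.

Therefore m_{10} = σ^{10} · C_5 = (102400000/161051) · 42 = 4300800000/161051.


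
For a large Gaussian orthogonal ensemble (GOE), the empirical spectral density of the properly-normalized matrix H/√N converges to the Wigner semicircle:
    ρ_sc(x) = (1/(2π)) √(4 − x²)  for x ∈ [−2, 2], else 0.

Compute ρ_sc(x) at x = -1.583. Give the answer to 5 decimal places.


ρ_sc(x) = (1/(2π)) √(4 − x²). With x = -1.583:
  4 − x² = 4 − (-1.583)² = 4 − 2.505889 = 1.494111.
  √(4 − x²) = 1.222338.
  1/(2π) = 0.159155.
  ρ_sc(-1.583) = 0.159155 · 1.222338 = 0.194541.

Rounded to 5 decimal places: ρ_sc(-1.583) ≈ 0.19454.


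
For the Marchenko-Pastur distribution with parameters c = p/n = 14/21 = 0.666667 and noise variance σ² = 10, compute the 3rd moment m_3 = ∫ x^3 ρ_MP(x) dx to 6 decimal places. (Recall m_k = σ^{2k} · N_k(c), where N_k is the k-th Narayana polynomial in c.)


E[X³] = σ⁶ (1 + 3c + c²) (third MP moment). With σ² = 10 (so σ⁶ = 1000) and c = 14/21 = 0.666667: E[X³] = 1000 · (1 + 3·0.666667 + (0.666667)²) = 1000 · 3.444444.

So E[X^3] = 3444.444444.


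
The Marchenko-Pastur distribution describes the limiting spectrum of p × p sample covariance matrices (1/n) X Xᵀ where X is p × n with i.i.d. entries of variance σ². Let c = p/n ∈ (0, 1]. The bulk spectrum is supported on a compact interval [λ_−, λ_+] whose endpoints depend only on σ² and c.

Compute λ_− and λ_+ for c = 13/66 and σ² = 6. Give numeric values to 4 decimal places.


c = 13/66 = 0.196970; √c = 0.443813.
λ_− = σ² (1 − √c)² = 6 · (1 − 0.443813)² = 6 · (0.556187)² = 1.856066.
λ_+ = σ² (1 + √c)² = 6 · (1 + 0.443813)² = 6 · (1.443813)² = 12.507570.

Rounded to 4 decimal places: λ_− ≈ 1.8561, λ_+ ≈ 12.5076.


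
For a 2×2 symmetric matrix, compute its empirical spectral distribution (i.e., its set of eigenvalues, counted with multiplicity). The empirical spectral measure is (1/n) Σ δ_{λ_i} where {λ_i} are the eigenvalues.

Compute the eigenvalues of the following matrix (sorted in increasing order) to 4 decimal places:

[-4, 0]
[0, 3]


Since M is real symmetric, both eigenvalues are real; they are the roots of det(λI − M) = λ² − (tr M) λ + det M.
tr M = -4 + 3 = -1.
det M = (-4)·3 − 0² = -12 − 0 = -12.
Characteristic polynomial: λ² + λ − 12 = 0.
Discriminant Δ = (tr M)² − 4·det M = 1 − (-48) = 49; √Δ = 7.000000.
λ = (tr M ± √Δ)/2 = (-1 ± 7.000000)/2, giving (tr M − √Δ)/2 = -4.0000 and (tr M + √Δ)/2 = 3.0000.

Eigenvalues sorted in increasing order: [-4.0000, 3.0000].


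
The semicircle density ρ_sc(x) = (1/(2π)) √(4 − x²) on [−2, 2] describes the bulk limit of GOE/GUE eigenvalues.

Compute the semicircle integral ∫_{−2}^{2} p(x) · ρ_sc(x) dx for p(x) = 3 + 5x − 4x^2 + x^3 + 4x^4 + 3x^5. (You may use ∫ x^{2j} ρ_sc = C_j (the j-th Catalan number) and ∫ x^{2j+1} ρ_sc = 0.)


Write p(x) = Σ a_i x^i, split into monomials and integrate each against ρ_sc separately.
Using ∫ x^{2j} ρ_sc = C_j = (1/(j+1)) C(2j, j) (Catalan numbers) and ∫ x^{2j+1} ρ_sc = 0 (odd monomials vanish by symmetry):
  i = 0 (even): a_0 · C_{0} = 3 · 1 = 3
  i = 1 (odd): ∫ x^1 ρ_sc = 0 (vanishes)
  i = 2 (even): a_2 · C_{1} = -4 · 1 = -4
  i = 3 (odd): ∫ x^3 ρ_sc = 0 (vanishes)
  i = 4 (even): a_4 · C_{2} = 4 · 2 = 8
  i = 5 (odd): ∫ x^5 ρ_sc = 0 (vanishes)

Summing the contributions: ∫_{−2}^{2} p(x) ρ_sc(x) dx = 3 + (-4) + 8 = 7.


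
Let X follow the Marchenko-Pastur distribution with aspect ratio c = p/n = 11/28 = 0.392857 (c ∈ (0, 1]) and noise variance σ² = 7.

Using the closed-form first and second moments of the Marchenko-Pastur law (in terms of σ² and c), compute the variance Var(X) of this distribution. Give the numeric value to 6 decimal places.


Recall the MP moments m_1 = E[X] = σ² and m_2 = E[X²] = σ⁴ (1 + c).
m_1 = E[X] = σ² = 7, so m_1² = 49.
m_2 = E[X²] = σ⁴ (1 + c) = 49 · (1 + 0.392857) = 49 · 1.392857 = 68.250000.
(Note m_2 − m_1² simplifies to c · σ⁴ = 0.392857 · 49.)

Var(X) = m_2 − m_1² = 68.250000 − 49 = 19.250000.


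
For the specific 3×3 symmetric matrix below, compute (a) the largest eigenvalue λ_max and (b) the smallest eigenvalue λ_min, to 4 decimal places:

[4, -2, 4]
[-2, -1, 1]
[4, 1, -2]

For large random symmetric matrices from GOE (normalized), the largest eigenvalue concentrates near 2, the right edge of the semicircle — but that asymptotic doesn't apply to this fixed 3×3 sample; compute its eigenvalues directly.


Since M is real symmetric, all three eigenvalues are real; they are the roots of det(λI − M) = λ³ − (tr M) λ² + s λ − det M, where s is the sum of the principal 2×2 minors.
tr M = 4 + (-1) + (-2) = 1.
s = (4·(-1) − (-2)²) + (4·(-2) − 4²) + ((-1)·(-2) − 1²) = -8 + (-24) + 1 = -31.
det M (expand along row 1) = 4·1 − (-2)·0 + 4·2 = 12.
Characteristic polynomial: λ³ − λ² − 31λ − 12 = 0.
Substitute λ = y + (tr M)/3 = y + 0.333333 to remove the quadratic term: y³ + p·y + q = 0 with p = s − (tr M)²/3 = -31.333333 and q = −2(tr M)³/27 + (tr M)·s/3 − det M = -22.407407.
Three real roots ⇒ use the trigonometric (Viète) form: r = 2√(−p/3) = 6.463573, φ = arccos(3q/(p·r)) = arccos(0.331920) = 1.232458 rad.
y_k = r·cos(φ/3 − 2πk/3) for k = 0, 1, 2 gives y = 5.925765, -0.727414, -5.198351.
λ_k = y_k + 0.333333 gives λ = 6.2591, -0.3941, -4.8650 (check: the sum is 1.0000 = tr M).

Hence λ_max = 6.2591 and λ_min = -4.8650.


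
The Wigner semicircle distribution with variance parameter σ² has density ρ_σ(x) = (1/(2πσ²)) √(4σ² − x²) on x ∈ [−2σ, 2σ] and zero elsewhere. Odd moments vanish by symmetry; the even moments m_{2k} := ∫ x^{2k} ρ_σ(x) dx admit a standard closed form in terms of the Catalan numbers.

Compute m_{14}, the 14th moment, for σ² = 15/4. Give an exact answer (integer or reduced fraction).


By the scaled semicircle moment identity, m_{2k} = σ^{2k} · C_k with k = 7.
C_7 = (1/(k+1)) · C(2k, k) = (1/8) · C(14, 7) = (1/8) · 3432 = 429.
σ^{2k} = (σ²)^k = (15/4)^7 = 170859375/16384.

Therefore m_{14} = σ^{14} · C_7 = (170859375/16384) · 429 = 73298671875/16384.


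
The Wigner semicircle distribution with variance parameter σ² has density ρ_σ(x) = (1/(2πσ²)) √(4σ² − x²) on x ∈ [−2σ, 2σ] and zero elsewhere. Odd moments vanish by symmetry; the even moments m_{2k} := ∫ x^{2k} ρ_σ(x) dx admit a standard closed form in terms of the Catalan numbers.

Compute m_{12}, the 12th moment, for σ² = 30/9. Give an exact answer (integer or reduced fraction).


By the scaled semicircle moment identity, m_{2k} = σ^{2k} · C_k with k = 6.
C_6 = (1/(k+1)) · C(2k, k) = (1/7) · C(12, 6) = (1/7) · 924 = 132.
σ^{2k} = (σ²)^k = (30/9)^6 = 1000000/729.

Therefore m_{12} = σ^{12} · C_6 = (1000000/729) · 132 = 44000000/243.


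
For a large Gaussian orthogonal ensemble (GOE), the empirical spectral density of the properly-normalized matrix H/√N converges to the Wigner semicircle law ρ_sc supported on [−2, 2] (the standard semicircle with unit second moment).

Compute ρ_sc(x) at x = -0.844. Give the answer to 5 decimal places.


ρ_sc(x) = (1/(2π)) √(4 − x²). With x = -0.844:
  4 − x² = 4 − (-0.844)² = 4 − 0.712336 = 3.287664.
  √(4 − x²) = 1.813192.
  1/(2π) = 0.159155.
  ρ_sc(-0.844) = 0.159155 · 1.813192 = 0.288578.

Rounded to 5 decimal places: ρ_sc(-0.844) ≈ 0.28858.


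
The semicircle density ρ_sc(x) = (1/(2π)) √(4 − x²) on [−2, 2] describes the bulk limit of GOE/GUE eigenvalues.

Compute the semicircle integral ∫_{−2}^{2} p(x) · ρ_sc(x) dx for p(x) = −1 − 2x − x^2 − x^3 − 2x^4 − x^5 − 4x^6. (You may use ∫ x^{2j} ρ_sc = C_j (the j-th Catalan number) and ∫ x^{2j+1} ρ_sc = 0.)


Write p(x) = Σ a_i x^i, split into monomials and integrate each against ρ_sc separately.
Using ∫ x^{2j} ρ_sc = C_j = (1/(j+1)) C(2j, j) (Catalan numbers) and ∫ x^{2j+1} ρ_sc = 0 (odd monomials vanish by symmetry):
  i = 0 (even): a_0 · C_{0} = -1 · 1 = -1
  i = 1 (odd): ∫ x^1 ρ_sc = 0 (vanishes)
  i = 2 (even): a_2 · C_{1} = -1 · 1 = -1
  i = 3 (odd): ∫ x^3 ρ_sc = 0 (vanishes)
  i = 4 (even): a_4 · C_{2} = -2 · 2 = -4
  i = 5 (odd): ∫ x^5 ρ_sc = 0 (vanishes)
  i = 6 (even): a_6 · C_{3} = -4 · 5 = -20

Summing the contributions: ∫_{−2}^{2} p(x) ρ_sc(x) dx = (-1) + (-1) + (-4) + (-20) = -26.


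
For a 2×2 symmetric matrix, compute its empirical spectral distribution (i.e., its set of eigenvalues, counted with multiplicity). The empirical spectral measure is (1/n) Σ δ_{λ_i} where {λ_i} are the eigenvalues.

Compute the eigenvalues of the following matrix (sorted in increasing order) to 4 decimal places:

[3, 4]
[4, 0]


Since M is real symmetric, both eigenvalues are real; they are the roots of det(λI − M) = λ² − (tr M) λ + det M.
tr M = 3 + 0 = 3.
det M = 3·0 − 4² = 0 − 16 = -16.
Characteristic polynomial: λ² − 3λ − 16 = 0.
Discriminant Δ = (tr M)² − 4·det M = 9 − (-64) = 73; √Δ = 8.544004.
λ = (tr M ± √Δ)/2 = (3 ± 8.544004)/2, giving (tr M − √Δ)/2 = -2.7720 and (tr M + √Δ)/2 = 5.7720.

Eigenvalues sorted in increasing order: [-2.7720, 5.7720].


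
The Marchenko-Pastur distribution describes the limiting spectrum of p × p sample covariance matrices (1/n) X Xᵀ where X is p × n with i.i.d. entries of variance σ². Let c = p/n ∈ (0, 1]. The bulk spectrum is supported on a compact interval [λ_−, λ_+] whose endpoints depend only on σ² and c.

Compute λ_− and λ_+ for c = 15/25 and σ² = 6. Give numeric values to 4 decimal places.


c = 15/25 = 0.600000; √c = 0.774597.
λ_− = σ² (1 − √c)² = 6 · (1 − 0.774597)² = 6 · (0.225403)² = 0.304840.
λ_+ = σ² (1 + √c)² = 6 · (1 + 0.774597)² = 6 · (1.774597)² = 18.895160.

Rounded to 4 decimal places: λ_− ≈ 0.3048, λ_+ ≈ 18.8952.


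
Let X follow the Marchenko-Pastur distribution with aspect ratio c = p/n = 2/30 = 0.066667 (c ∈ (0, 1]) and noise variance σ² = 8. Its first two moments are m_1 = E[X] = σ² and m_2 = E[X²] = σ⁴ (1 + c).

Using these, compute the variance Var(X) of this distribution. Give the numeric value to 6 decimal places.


m_1 = E[X] = σ² = 8, so m_1² = 64.
m_2 = E[X²] = σ⁴ (1 + c) = 64 · (1 + 0.066667) = 64 · 1.066667 = 68.266667.
(Note m_2 − m_1² simplifies to c · σ⁴ = 0.066667 · 64.)

Var(X) = m_2 − m_1² = 68.266667 − 64 = 4.266667.


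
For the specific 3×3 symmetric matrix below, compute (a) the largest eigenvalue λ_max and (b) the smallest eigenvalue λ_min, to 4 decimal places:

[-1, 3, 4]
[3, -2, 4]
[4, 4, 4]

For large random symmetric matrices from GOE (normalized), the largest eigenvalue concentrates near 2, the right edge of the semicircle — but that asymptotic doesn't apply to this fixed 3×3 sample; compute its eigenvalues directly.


Since M is real symmetric, all three eigenvalues are real; they are the roots of det(λI − M) = λ³ − (tr M) λ² + s λ − det M, where s is the sum of the principal 2×2 minors.
tr M = -1 + (-2) + 4 = 1.
s = ((-1)·(-2) − 3²) + ((-1)·4 − 4²) + ((-2)·4 − 4²) = -7 + (-20) + (-24) = -51.
det M (expand along row 1) = (-1)·(-24) − 3·(-4) + 4·20 = 116.
Characteristic polynomial: λ³ − λ² − 51λ − 116 = 0.
Substitute λ = y + (tr M)/3 = y + 0.333333 to remove the quadratic term: y³ + p·y + q = 0 with p = s − (tr M)²/3 = -51.333333 and q = −2(tr M)³/27 + (tr M)·s/3 − det M = -133.074074.
Three real roots ⇒ use the trigonometric (Viète) form: r = 2√(−p/3) = 8.273116, φ = arccos(3q/(p·r)) = arccos(0.940040) = 0.348050 rad.
y_k = r·cos(φ/3 − 2πk/3) for k = 0, 1, 2 gives y = 8.217501, -3.279386, -4.938115.
λ_k = y_k + 0.333333 gives λ = 8.5508, -2.9461, -4.6048 (check: the sum is 1.0000 = tr M).

Hence λ_max = 8.5508 and λ_min = -4.6048.


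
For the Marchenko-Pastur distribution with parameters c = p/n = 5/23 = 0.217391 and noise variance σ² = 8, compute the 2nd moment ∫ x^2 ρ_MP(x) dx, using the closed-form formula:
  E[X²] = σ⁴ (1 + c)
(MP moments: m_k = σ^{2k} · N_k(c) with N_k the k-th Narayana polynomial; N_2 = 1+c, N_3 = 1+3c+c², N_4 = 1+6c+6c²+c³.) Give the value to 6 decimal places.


E[X²] = σ⁴ (1 + c) (second MP moment). With σ² = 8 (so σ⁴ = 64) and c = 5/23 = 0.217391: E[X²] = 64 · (1 + 0.217391) = 64 · 1.217391.

So E[X^2] = 77.913043.


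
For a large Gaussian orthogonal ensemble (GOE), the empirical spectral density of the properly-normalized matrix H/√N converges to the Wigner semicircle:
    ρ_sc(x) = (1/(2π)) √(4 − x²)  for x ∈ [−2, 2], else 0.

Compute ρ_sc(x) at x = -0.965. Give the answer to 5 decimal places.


ρ_sc(x) = (1/(2π)) √(4 − x²). With x = -0.965:
  4 − x² = 4 − (-0.965)² = 4 − 0.931225 = 3.068775.
  √(4 − x²) = 1.751792.
  1/(2π) = 0.159155.
  ρ_sc(-0.965) = 0.159155 · 1.751792 = 0.278806.

Rounded to 5 decimal places: ρ_sc(-0.965) ≈ 0.27881.


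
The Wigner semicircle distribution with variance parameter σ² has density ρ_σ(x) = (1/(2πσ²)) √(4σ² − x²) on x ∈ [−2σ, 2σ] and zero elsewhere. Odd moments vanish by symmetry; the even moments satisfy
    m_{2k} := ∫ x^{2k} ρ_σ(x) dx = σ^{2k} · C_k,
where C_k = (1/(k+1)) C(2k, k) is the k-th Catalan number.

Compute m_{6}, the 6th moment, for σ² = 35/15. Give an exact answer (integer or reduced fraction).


By the scaled semicircle moment identity, m_{2k} = σ^{2k} · C_k with k = 3.
C_3 = (1/(k+1)) · C(2k, k) = (1/4) · C(6, 3) = (1/4) · 20 = 5.
σ^{2k} = (σ²)^k = (35/15)^3 = 343/27.

Therefore m_{6} = σ^{6} · C_3 = (343/27) · 5 = 1715/27.


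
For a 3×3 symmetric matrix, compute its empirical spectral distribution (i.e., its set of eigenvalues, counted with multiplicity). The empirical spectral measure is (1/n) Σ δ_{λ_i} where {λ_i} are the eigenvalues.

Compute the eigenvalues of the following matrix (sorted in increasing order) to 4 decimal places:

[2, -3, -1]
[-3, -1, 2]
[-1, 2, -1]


Since M is real symmetric, all three eigenvalues are real; they are the roots of det(λI − M) = λ³ − (tr M) λ² + s λ − det M, where s is the sum of the principal 2×2 minors.
tr M = 2 + (-1) + (-1) = 0.
s = (2·(-1) − (-3)²) + (2·(-1) − (-1)²) + ((-1)·(-1) − 2²) = -11 + (-3) + (-3) = -17.
det M (expand along row 1) = 2·(-3) − (-3)·5 + (-1)·(-7) = 16.
Characteristic polynomial: λ³ − 17λ − 16 = 0.
Substitute λ = y + (tr M)/3 = y + 0.000000 to remove the quadratic term: y³ + p·y + q = 0 with p = s − (tr M)²/3 = -17.000000 and q = −2(tr M)³/27 + (tr M)·s/3 − det M = -16.000000.
Three real roots ⇒ use the trigonometric (Viète) form: r = 2√(−p/3) = 4.760952, φ = arccos(3q/(p·r)) = arccos(0.593060) = 0.935943 rad.
y_k = r·cos(φ/3 − 2πk/3) for k = 0, 1, 2 gives y = 4.531129, -1.000000, -3.531129.
λ_k = y_k + 0.000000 gives λ = 4.5311, -1.0000, -3.5311 (check: the sum is 0.0000 = tr M).

Eigenvalues sorted in increasing order: [-3.5311, -1.0000, 4.5311].


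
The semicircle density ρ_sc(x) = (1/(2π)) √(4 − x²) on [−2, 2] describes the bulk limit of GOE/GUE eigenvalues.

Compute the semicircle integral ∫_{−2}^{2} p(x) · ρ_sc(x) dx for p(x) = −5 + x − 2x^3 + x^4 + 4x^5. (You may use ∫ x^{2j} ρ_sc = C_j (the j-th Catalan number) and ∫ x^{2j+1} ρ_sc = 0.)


Write p(x) = Σ a_i x^i, split into monomials and integrate each against ρ_sc separately.
Using ∫ x^{2j} ρ_sc = C_j = (1/(j+1)) C(2j, j) (Catalan numbers) and ∫ x^{2j+1} ρ_sc = 0 (odd monomials vanish by symmetry):
  i = 0 (even): a_0 · C_{0} = -5 · 1 = -5
  i = 1 (odd): ∫ x^1 ρ_sc = 0 (vanishes)
  i = 3 (odd): ∫ x^3 ρ_sc = 0 (vanishes)
  i = 4 (even): a_4 · C_{2} = 1 · 2 = 2
  i = 5 (odd): ∫ x^5 ρ_sc = 0 (vanishes)

Summing the contributions: ∫_{−2}^{2} p(x) ρ_sc(x) dx = (-5) + 2 = -3.


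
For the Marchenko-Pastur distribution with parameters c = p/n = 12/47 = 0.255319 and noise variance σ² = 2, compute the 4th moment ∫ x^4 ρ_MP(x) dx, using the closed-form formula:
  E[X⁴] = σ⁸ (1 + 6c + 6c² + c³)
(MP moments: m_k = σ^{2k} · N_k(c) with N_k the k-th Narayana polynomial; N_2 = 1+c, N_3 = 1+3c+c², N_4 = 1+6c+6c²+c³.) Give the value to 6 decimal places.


E[X⁴] = σ⁸ (1 + 6c + 6c² + c³) (fourth MP moment). With σ² = 2 (so σ⁸ = 16) and c = 12/47 = 0.255319: E[X⁴] = 16 · (1 + 6·0.255319 + 6·(0.255319)² + (0.255319)³) = 16 · 2.939686.

So E[X^4] = 47.034973.


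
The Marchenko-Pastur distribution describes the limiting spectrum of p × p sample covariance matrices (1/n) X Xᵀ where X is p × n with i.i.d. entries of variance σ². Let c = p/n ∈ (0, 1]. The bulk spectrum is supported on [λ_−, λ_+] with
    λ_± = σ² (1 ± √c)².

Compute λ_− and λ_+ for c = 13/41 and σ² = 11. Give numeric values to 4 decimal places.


c = 13/41 = 0.317073; √c = 0.563093.
λ_− = σ² (1 − √c)² = 11 · (1 − 0.563093)² = 11 · (0.436907)² = 2.099770.
λ_+ = σ² (1 + √c)² = 11 · (1 + 0.563093)² = 11 · (1.563093)² = 26.875840.

Rounded to 4 decimal places: λ_− ≈ 2.0998, λ_+ ≈ 26.8758.


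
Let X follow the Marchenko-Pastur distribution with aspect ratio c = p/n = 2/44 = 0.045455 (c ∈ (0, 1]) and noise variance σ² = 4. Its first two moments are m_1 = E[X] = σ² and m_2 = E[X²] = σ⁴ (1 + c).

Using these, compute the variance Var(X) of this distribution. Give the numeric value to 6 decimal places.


m_1 = E[X] = σ² = 4, so m_1² = 16.
m_2 = E[X²] = σ⁴ (1 + c) = 16 · (1 + 0.045455) = 16 · 1.045455 = 16.727273.
(Note m_2 − m_1² simplifies to c · σ⁴ = 0.045455 · 16.)

Var(X) = m_2 − m_1² = 16.727273 − 16 = 0.727273.


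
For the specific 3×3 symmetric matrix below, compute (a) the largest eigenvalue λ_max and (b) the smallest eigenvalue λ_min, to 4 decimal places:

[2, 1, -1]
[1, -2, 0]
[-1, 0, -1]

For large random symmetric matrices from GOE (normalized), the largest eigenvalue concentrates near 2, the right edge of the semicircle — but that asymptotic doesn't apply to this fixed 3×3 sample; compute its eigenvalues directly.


Since M is real symmetric, all three eigenvalues are real; they are the roots of det(λI − M) = λ³ − (tr M) λ² + s λ − det M, where s is the sum of the principal 2×2 minors.
tr M = 2 + (-2) + (-1) = -1.
s = (2·(-2) − 1²) + (2·(-1) − (-1)²) + ((-2)·(-1) − 0²) = -5 + (-3) + 2 = -6.
det M (expand along row 1) = 2·2 − 1·(-1) + (-1)·(-2) = 7.
Characteristic polynomial: λ³ + λ² − 6λ − 7 = 0.
Substitute λ = y + (tr M)/3 = y − 0.333333 to remove the quadratic term: y³ + p·y + q = 0 with p = s − (tr M)²/3 = -6.333333 and q = −2(tr M)³/27 + (tr M)·s/3 − det M = -4.925926.
Three real roots ⇒ use the trigonometric (Viète) form: r = 2√(−p/3) = 2.905933, φ = arccos(3q/(p·r)) = arccos(0.802955) = 0.638560 rad.
y_k = r·cos(φ/3 − 2πk/3) for k = 0, 1, 2 gives y = 2.840352, -0.888543, -1.951809.
λ_k = y_k − 0.333333 gives λ = 2.5070, -1.2219, -2.2851 (check: the sum is -1.0000 = tr M).

Hence λ_max = 2.5070 and λ_min = -2.2851.


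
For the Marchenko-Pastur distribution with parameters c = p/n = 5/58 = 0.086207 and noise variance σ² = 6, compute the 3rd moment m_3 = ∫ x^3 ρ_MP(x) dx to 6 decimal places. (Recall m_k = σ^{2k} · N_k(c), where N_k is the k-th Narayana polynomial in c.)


E[X³] = σ⁶ (1 + 3c + c²) (third MP moment). With σ² = 6 (so σ⁶ = 216) and c = 5/58 = 0.086207: E[X³] = 216 · (1 + 3·0.086207 + (0.086207)²) = 216 · 1.266052.

So E[X^3] = 273.467301.


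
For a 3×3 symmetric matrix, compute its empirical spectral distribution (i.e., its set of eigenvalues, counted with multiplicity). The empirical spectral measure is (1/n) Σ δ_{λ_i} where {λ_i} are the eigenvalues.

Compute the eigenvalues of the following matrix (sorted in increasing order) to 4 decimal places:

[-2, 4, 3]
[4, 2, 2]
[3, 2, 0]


Since M is real symmetric, all three eigenvalues are real; they are the roots of det(λI − M) = λ³ − (tr M) λ² + s λ − det M, where s is the sum of the principal 2×2 minors.
tr M = -2 + 2 + 0 = 0.
s = ((-2)·2 − 4²) + ((-2)·0 − 3²) + (2·0 − 2²) = -20 + (-9) + (-4) = -33.
det M (expand along row 1) = (-2)·(-4) − 4·(-6) + 3·2 = 38.
Characteristic polynomial: λ³ − 33λ − 38 = 0.
Substitute λ = y + (tr M)/3 = y + 0.000000 to remove the quadratic term: y³ + p·y + q = 0 with p = s − (tr M)²/3 = -33.000000 and q = −2(tr M)³/27 + (tr M)·s/3 − det M = -38.000000.
Three real roots ⇒ use the trigonometric (Viète) form: r = 2√(−p/3) = 6.633250, φ = arccos(3q/(p·r)) = arccos(0.520792) = 1.023018 rad.
y_k = r·cos(φ/3 − 2πk/3) for k = 0, 1, 2 gives y = 6.251299, -1.204466, -5.046833.
λ_k = y_k + 0.000000 gives λ = 6.2513, -1.2045, -5.0468 (check: the sum is 0.0000 = tr M).

Eigenvalues sorted in increasing order: [-5.0468, -1.2045, 6.2513].


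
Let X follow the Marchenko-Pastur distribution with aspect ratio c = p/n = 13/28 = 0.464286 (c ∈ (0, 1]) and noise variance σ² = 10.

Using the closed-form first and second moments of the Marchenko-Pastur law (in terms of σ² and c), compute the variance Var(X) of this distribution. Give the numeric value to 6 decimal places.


Recall the MP moments m_1 = E[X] = σ² and m_2 = E[X²] = σ⁴ (1 + c).
m_1 = E[X] = σ² = 10, so m_1² = 100.
m_2 = E[X²] = σ⁴ (1 + c) = 100 · (1 + 0.464286) = 100 · 1.464286 = 146.428571.
(Note m_2 − m_1² simplifies to c · σ⁴ = 0.464286 · 100.)

Var(X) = m_2 − m_1² = 146.428571 − 100 = 46.428571.


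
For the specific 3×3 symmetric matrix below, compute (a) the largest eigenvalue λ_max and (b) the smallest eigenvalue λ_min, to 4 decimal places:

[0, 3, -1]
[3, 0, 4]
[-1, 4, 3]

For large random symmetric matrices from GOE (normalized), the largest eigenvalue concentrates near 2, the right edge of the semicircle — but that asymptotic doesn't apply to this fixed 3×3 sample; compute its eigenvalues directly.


Since M is real symmetric, all three eigenvalues are real; they are the roots of det(λI − M) = λ³ − (tr M) λ² + s λ − det M, where s is the sum of the principal 2×2 minors.
tr M = 0 + 0 + 3 = 3.
s = (0·0 − 3²) + (0·3 − (-1)²) + (0·3 − 4²) = -9 + (-1) + (-16) = -26.
det M (expand along row 1) = 0·(-16) − 3·13 + (-1)·12 = -51.
Characteristic polynomial: λ³ − 3λ² − 26λ + 51 = 0.
Substitute λ = y + (tr M)/3 = y + 1.000000 to remove the quadratic term: y³ + p·y + q = 0 with p = s − (tr M)²/3 = -29.000000 and q = −2(tr M)³/27 + (tr M)·s/3 − det M = 23.000000.
Three real roots ⇒ use the trigonometric (Viète) form: r = 2√(−p/3) = 6.218253, φ = arccos(3q/(p·r)) = arccos(-0.382633) = 1.963441 rad.
y_k = r·cos(φ/3 − 2πk/3) for k = 0, 1, 2 gives y = 4.933340, 0.811533, -5.744873.
λ_k = y_k + 1.000000 gives λ = 5.9333, 1.8115, -4.7449 (check: the sum is 3.0000 = tr M).

Hence λ_max = 5.9333 and λ_min = -4.7449.


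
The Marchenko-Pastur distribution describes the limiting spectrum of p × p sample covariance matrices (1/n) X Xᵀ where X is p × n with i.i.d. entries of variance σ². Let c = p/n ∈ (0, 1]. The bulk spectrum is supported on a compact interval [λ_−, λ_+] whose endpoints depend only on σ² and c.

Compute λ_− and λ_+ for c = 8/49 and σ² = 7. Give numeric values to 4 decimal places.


c = 8/49 = 0.163265; √c = 0.404061.
λ_− = σ² (1 − √c)² = 7 · (1 − 0.404061)² = 7 · (0.595939)² = 2.486003.
λ_+ = σ² (1 + √c)² = 7 · (1 + 0.404061)² = 7 · (1.404061)² = 13.799711.

Rounded to 4 decimal places: λ_− ≈ 2.4860, λ_+ ≈ 13.7997.
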